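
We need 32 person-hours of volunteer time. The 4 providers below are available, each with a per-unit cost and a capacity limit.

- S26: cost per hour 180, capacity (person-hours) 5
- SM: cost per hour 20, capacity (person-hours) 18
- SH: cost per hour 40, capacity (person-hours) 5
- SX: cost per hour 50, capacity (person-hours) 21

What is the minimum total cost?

Fill from the cheapest provider first.
SM at 20: take all 18 person-hours → 14 still needed.
SH at 40: take all 5 person-hours → 9 still needed.
Take 9 from SX at 50 to finish.
S26: unused.
Cost = 18×20 + 5×40 + 9×50 = 1010.

1010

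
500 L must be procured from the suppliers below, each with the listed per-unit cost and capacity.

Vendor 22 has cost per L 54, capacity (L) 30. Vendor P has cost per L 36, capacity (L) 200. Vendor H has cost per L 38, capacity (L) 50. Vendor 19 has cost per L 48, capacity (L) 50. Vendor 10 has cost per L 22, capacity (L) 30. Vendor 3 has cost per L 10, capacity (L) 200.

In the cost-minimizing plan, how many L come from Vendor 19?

Cheapest first:
Take 200 from Vendor 3 at 10 — need 300 more.
Take 30 from Vendor 10 at 22 — need 270 more.
Vendor P at 36: take all 200 L — 70 still needed.
Vendor H at 38: take all 50 L — 20 still needed.
Take 20 from Vendor 19 at 48 to finish.
Vendor 22: unused.

20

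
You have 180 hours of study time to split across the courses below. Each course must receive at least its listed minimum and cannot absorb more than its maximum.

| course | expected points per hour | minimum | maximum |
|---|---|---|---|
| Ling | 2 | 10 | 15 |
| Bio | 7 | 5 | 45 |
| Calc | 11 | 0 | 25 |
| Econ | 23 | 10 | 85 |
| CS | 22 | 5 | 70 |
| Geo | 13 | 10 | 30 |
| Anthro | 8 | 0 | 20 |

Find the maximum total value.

Meeting every minimum uses 10+5+0+10+5+10+0 = 40 hours, leaving 140.
Order the courses by expected points per hour: Econ 23 > CS 22 > Geo 13 > Calc 11 > Anthro 8 > Bio 7 > Ling 2.
Econ: +75 to 85 (cap) — 65 left.
CS takes 65 more to reach its cap of 70 — 0 left.
Total = 2×10 + 7×5 + 23×85 + 22×70 + 13×10 = 3680.

3680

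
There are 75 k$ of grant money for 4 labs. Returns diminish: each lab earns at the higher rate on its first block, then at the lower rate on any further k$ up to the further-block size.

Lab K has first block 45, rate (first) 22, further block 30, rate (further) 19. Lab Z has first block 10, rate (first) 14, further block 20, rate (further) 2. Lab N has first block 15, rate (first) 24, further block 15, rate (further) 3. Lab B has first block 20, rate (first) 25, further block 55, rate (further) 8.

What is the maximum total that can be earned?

Rank every tier by rate: Lab B/tier1 25 > Lab N/tier1 24 > Lab K/tier1 22 > Lab K/tier2 19 > Lab Z/tier1 14 > Lab B/tier2 8 > Lab N/tier2 3 > Lab Z/tier2 2.
Fill Lab B tier1 block (20 at 25) ; 55 left.
Lab N tier1 at 24: fill all 15 ; 40 left.
Lab K/tier1: +40 of 45 at 22; pool empty.
Total = 25×20 + 24×15 + 22×40 = 1740.

1740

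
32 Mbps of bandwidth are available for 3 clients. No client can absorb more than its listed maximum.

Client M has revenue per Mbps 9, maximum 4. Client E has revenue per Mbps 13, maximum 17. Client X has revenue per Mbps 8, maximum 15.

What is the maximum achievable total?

Order the clients by revenue per Mbps: Client E 13 > Client M 9 > Client X 8.
Client E takes 17 to reach its cap of 17 — 15 left.
Give Client M 4 to hit its cap of 4 — 11 left.
Only 11 left; Client X takes them to reach 11.
Total = 9×4 + 13×17 + 8×11 = 345.

345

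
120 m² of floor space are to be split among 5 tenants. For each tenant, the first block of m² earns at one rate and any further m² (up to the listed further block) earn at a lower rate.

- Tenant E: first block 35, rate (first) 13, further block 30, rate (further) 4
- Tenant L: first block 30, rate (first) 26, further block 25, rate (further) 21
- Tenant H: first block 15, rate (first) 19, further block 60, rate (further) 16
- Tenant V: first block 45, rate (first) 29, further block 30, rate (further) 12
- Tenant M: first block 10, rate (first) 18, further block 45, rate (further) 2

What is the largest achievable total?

2985

Rank every tier by rate: Tenant V/T1 29 > Tenant L/T1 26 > Tenant L/T2 21 > Tenant H/T1 19 > Tenant M/T1 18 > Tenant H/T2 16 > Tenant E/T1 13 > Tenant V/T2 12 > Tenant E/T2 4 > Tenant M/T2 2.
Tenant V T1 at 29: fill all 45 — 75 left.
Fill Tenant L T1 block (30 at 26) — 45 left.
Fill Tenant L T2 block (25 at 21) — 20 left.
Tenant H T1 at 19: fill all 15 — 5 left.
Tenant M/T1: +5 of 10 at 18; pool empty.
Total = 29×45 + 26×30 + 21×25 + 19×15 + 18×5 = 2985.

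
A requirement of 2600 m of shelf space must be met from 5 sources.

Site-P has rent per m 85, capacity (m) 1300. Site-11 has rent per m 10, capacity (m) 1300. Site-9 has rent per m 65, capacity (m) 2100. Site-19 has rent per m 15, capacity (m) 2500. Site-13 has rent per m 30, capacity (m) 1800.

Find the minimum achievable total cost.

32500

Cheapest first:
Site-11 (10): use full 1300 — 1300 m to go.
Site-19 at 15: take 1300 of its 2500 — requirement met.
Site-13, Site-9, Site-P: unused.
Cost = 1300×10 + 1300×15 = 32500.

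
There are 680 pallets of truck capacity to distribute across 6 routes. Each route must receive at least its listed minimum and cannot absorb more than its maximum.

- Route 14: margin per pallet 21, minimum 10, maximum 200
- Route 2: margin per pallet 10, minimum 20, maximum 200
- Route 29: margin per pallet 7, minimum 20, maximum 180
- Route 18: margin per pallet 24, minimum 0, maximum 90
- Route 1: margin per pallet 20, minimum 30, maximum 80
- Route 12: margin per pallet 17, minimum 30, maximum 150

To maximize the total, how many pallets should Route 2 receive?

Meeting every minimum uses 10+20+20+0+30+30 = 110 pallets, leaving 570.
Highest margin per pallet first: Route 18 24 > Route 14 21 > Route 1 20 > Route 12 17 > Route 2 10 > Route 29 7.
Route 18 takes 90 more to reach its cap of 90 → 480 left.
Route 14: +190 to 200 (cap) → 290 left.
Route 1: +50 to 80 (cap) → 240 left.
Give Route 12 120 more to hit its cap of 150 → 120 left.
Route 2: +120 (room for 180) → 140. Pool exhausted.

140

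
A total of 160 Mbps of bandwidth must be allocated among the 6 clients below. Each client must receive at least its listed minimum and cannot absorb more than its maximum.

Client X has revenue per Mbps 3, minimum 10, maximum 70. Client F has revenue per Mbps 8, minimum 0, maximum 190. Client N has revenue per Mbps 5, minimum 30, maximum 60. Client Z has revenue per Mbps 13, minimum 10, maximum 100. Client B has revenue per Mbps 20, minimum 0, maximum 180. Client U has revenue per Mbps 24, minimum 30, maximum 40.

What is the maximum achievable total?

Meeting every minimum uses 10+0+30+10+0+30 = 80 Mbps, leaving 80.
Highest revenue per Mbps first: Client U 24 > Client B 20 > Client Z 13 > Client F 8 > Client N 5 > Client X 3.
Client U takes 10 more to reach its cap of 40 — 70 left.
Client B has room for 180 more but only 70 remain, so it gets 70.
Total = 3×10 + 5×30 + 13×10 + 20×70 + 24×40 = 2670.

2670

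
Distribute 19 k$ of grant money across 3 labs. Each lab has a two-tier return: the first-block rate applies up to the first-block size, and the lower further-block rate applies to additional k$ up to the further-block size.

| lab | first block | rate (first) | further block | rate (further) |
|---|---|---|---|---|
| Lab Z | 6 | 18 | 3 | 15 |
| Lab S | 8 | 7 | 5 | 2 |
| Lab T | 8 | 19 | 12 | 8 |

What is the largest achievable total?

Treat each block as its own option and order by rate: Lab T/first 19 > Lab Z/first 18 > Lab Z/second 15 > Lab T/second 8 > Lab S/first 7 > Lab S/second 2.
Lab T first at 19: fill all 8 ; 11 left.
Lab Z/first (18): +6 ; 5 left.
Lab Z second at 15: fill all 3 ; 2 left.
Lab T/second: +2 of 12 at 8; pool empty.
Total = 19×8 + 18×6 + 15×3 + 8×2 = 321.

321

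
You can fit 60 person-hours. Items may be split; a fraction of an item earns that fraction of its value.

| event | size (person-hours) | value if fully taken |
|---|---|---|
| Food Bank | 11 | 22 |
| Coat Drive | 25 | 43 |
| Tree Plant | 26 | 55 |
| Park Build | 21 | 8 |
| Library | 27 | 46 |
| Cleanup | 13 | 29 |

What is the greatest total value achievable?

Best value per unit of size first: Cleanup 29/13≈2.23, Tree Plant 55/26≈2.12, Food Bank 22/11≈2, Coat Drive 43/25≈1.72, Library 46/27≈1.7, Park Build 8/21≈0.381.
Cleanup: take in full, 13 person-hours for value 29 → 47 left.
All 26 person-hours of Tree Plant fit (value 55) → 21 remain.
Take all of Food Bank (11 person-hours, value 22) → 10 person-hours left.
Only 10 person-hours remain; take 10/25 of Coat Drive for value 43×10/25 = 17.2.
Total value = 123.2.

123.2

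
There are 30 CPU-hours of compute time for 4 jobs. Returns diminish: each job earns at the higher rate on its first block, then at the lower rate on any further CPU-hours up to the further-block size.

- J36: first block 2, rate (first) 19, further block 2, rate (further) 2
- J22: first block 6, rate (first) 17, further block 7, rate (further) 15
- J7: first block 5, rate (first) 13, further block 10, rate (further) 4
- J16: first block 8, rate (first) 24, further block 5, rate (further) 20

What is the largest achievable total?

Treat each block as its own option and order by rate: J16/first 24 > J16/second 20 > J36/first 19 > J22/first 17 > J22/second 15 > J7/first 13 > J7/second 4 > J36/second 2.
J16/first (24): +8 — 22 left.
J16 second at 20: fill all 5 — 17 left.
Fill J36 first block (2 at 19) — 15 left.
J22 first at 17: fill all 6 — 9 left.
J22 second at 15: fill all 7 — 2 left.
J7/first: +2 of 5 at 13; pool empty.
Total = 24×8 + 20×5 + 19×2 + 17×6 + 15×7 + 13×2 = 563.

563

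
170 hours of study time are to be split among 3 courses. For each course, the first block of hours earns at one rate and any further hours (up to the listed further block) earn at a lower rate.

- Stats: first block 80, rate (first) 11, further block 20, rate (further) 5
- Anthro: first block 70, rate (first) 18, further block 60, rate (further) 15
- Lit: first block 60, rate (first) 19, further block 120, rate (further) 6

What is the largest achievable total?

Treat each block as its own option and order by rate: Lit/T1 19 > Anthro/T1 18 > Anthro/T2 15 > Stats/T1 11 > Lit/T2 6 > Stats/T2 5.
Fill Lit T1 block (60 at 19) → 110 left.
Anthro T1 at 18: fill all 70 → 40 left.
Anthro/T2: +40 of 60 at 15; pool empty.
Total = 19×60 + 18×70 + 15×40 = 3000.

3000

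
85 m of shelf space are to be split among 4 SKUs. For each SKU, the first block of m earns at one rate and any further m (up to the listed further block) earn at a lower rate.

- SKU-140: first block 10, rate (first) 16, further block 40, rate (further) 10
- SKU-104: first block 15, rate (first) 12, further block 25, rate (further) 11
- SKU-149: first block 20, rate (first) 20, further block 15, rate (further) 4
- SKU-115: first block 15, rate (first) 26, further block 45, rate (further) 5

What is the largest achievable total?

1405

Rank every tier by rate: SKU-115/first 26 > SKU-149/first 20 > SKU-140/first 16 > SKU-104/first 12 > SKU-104/second 11 > SKU-140/second 10 > SKU-115/second 5 > SKU-149/second 4.
SKU-115/first (26): +15 — 70 left.
SKU-149 first at 20: fill all 20 — 50 left.
SKU-140 first at 16: fill all 10 — 40 left.
SKU-104/first (12): +15 — 25 left.
SKU-104/second (11): +25 — 0 left.
Total = 26×15 + 20×20 + 16×10 + 12×15 + 11×25 = 1405.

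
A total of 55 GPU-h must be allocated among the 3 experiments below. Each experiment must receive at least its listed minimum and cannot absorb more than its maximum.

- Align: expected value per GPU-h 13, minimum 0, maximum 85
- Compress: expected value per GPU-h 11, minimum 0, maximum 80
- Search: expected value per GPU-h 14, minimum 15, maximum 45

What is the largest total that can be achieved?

Meeting every minimum uses 0+0+15 = 15 GPU-h, leaving 40.
Order the experiments by expected value per GPU-h: Search 14 > Align 13 > Compress 11.
Search takes 30 more to reach its cap of 45 ; 10 left.
Align has room for 85 more but only 10 remain, so it gets 10.
Total = 13×10 + 14×45 = 760.

760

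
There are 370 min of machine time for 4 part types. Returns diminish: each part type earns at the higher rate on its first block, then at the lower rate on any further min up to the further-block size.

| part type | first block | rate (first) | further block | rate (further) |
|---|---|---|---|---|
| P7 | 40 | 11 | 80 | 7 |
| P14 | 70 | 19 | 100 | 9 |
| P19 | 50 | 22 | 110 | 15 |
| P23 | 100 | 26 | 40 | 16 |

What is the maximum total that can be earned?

Order all 8 blocks by rate: P23/T1 26 > P19/T1 22 > P14/T1 19 > P23/T2 16 > P19/T2 15 > P7/T1 11 > P14/T2 9 > P7/T2 7.
Fill P23 T1 block (100 at 26) — 270 left.
P19/T1 (22): +50 — 220 left.
Fill P14 T1 block (70 at 19) — 150 left.
P23/T2 (16): +40 — 110 left.
P19 T2 at 15: fill all 110 — 0 left.
Total = 26×100 + 22×50 + 19×70 + 16×40 + 15×110 = 7320.

7320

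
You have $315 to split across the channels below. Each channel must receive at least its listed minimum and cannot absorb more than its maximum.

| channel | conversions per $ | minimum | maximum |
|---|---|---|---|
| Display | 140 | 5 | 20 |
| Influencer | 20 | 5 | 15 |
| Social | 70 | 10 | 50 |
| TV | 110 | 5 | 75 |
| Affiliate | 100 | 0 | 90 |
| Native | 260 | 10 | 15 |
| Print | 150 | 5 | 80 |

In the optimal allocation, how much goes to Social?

30

Meeting every minimum uses 5+5+10+5+0+10+5 = 40 $, leaving 275.
Rank by conversions per $: Native 260 > Print 150 > Display 140 > TV 110 > Affiliate 100 > Social 70 > Influencer 20.
Native: +5 to 15 (cap) → 270 left.
Print takes 75 more to reach its cap of 80 → 195 left.
Display takes 15 more to reach its cap of 20 → 180 left.
TV takes 70 more to reach its cap of 75 → 110 left.
Affiliate takes 90 more to reach its cap of 90 → 20 left.
Only 20 left; Social takes them to reach 30.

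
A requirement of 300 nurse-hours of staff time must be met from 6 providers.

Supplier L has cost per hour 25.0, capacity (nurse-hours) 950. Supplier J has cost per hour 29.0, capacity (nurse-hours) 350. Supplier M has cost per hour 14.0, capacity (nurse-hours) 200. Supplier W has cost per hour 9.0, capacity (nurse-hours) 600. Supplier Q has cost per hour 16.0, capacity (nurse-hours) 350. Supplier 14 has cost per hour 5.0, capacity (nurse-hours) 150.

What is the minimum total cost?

Fill from the cheapest provider first.
Supplier 14 at 5.0: take all 150 nurse-hours ; 150 still needed.
Supplier W at 9.0: take 150 of its 600 ; requirement met.
Supplier M, Supplier Q, Supplier L, Supplier J: unused.
Cost = 150×5.0 + 150×9.0 = 2100.

2100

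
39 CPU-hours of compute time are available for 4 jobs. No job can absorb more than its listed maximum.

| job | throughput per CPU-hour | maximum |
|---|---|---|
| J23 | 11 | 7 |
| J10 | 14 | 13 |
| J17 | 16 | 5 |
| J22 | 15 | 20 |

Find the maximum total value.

Order the jobs by throughput per CPU-hour: J17 16 > J22 15 > J10 14 > J23 11.
Give J17 5 to hit its cap of 5 — 34 left.
J22 takes 20 to reach its cap of 20 — 14 left.
J10: +13 to 13 (cap) — 1 left.
J23: +1 (room for 7) → 1. Pool exhausted.
Total = 11×1 + 14×13 + 16×5 + 15×20 = 573.

573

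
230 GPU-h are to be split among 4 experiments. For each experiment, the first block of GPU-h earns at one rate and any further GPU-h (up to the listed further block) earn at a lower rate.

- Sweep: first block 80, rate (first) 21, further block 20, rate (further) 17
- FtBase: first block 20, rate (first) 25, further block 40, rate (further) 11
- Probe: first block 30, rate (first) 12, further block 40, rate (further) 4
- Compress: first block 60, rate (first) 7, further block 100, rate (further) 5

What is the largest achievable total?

Rank every tier by rate: FtBase/T1 25 > Sweep/T1 21 > Sweep/T2 17 > Probe/T1 12 > FtBase/T2 11 > Compress/T1 7 > Compress/T2 5 > Probe/T2 4.
Fill FtBase T1 block (20 at 25) ; 210 left.
Sweep T1 at 21: fill all 80 ; 130 left.
Sweep T2 at 17: fill all 20 ; 110 left.
Probe/T1 (12): +30 ; 80 left.
Fill FtBase T2 block (40 at 11) ; 40 left.
40 remain; put them into Compress T1 at 7.
Total = 25×20 + 21×80 + 17×20 + 12×30 + 11×40 + 7×40 = 3600.

3600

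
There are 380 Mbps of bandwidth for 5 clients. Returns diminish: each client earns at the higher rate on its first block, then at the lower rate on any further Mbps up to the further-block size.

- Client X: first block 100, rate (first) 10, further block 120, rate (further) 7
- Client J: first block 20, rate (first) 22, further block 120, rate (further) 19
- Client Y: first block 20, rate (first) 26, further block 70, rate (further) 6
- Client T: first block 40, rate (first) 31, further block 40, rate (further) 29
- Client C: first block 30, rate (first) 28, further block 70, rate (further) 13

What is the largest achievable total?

Treat each block as its own option and order by rate: Client T/first 31 > Client T/second 29 > Client C/first 28 > Client Y/first 26 > Client J/first 22 > Client J/second 19 > Client C/second 13 > Client X/first 10 > Client X/second 7 > Client Y/second 6.
Fill Client T first block (40 at 31) — 340 left.
Fill Client T second block (40 at 29) — 300 left.
Client C first at 28: fill all 30 — 270 left.
Client Y first at 26: fill all 20 — 250 left.
Client J first at 22: fill all 20 — 230 left.
Client J second at 19: fill all 120 — 110 left.
Client C second at 13: fill all 70 — 40 left.
Client X first at 10: only 40 left, fill 40.
Total = 31×40 + 29×40 + 28×30 + 26×20 + 22×20 + 19×120 + 13×70 + 10×40 = 7790.

7790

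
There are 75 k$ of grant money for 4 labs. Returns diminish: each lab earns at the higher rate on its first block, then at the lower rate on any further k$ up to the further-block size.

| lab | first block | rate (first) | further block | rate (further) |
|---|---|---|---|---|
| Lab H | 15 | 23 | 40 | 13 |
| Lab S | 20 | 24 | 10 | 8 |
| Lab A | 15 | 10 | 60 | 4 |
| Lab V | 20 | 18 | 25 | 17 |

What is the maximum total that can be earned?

Treat each block as its own option and order by rate: Lab S/T1 24 > Lab H/T1 23 > Lab V/T1 18 > Lab V/T2 17 > Lab H/T2 13 > Lab A/T1 10 > Lab S/T2 8 > Lab A/T2 4.
Lab S T1 at 24: fill all 20 → 55 left.
Lab H/T1 (23): +15 → 40 left.
Fill Lab V T1 block (20 at 18) → 20 left.
Lab V T2 at 17: only 20 left, fill 20.
Total = 24×20 + 23×15 + 18×20 + 17×20 = 1525.

1525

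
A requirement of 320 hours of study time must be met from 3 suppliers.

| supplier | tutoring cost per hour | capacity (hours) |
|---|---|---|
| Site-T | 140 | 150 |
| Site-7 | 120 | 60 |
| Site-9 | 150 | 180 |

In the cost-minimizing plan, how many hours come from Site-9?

110

Cheapest first:
Site-7 at 120: take all 60 hours — 260 still needed.
Take 150 from Site-T at 140 — need 110 more.
Site-9 at 150: take 110 of its 180 — requirement met.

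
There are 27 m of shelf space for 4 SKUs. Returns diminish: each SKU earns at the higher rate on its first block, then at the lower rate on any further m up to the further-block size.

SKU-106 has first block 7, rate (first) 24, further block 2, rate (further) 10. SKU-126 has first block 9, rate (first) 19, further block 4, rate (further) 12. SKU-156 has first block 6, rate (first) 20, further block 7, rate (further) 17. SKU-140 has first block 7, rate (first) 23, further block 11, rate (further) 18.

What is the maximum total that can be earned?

582

Order all 8 blocks by rate: SKU-106/first 24 > SKU-140/first 23 > SKU-156/first 20 > SKU-126/first 19 > SKU-140/second 18 > SKU-156/second 17 > SKU-126/second 12 > SKU-106/second 10.
Fill SKU-106 first block (7 at 24) ; 20 left.
SKU-140/first (23): +7 ; 13 left.
SKU-156 first at 20: fill all 6 ; 7 left.
SKU-126 first at 19: only 7 left, fill 7.
Total = 24×7 + 23×7 + 20×6 + 19×7 = 582.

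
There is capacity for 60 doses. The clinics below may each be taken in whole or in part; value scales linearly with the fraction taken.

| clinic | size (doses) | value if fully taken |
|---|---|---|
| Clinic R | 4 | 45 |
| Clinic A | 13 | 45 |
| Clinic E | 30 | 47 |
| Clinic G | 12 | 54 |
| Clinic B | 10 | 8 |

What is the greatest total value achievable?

191.8

Rank by value-to-size ratio: Clinic R 45/4≈11.2, Clinic G 54/12≈4.5, Clinic A 45/13≈3.46, Clinic E 47/30≈1.57, Clinic B 8/10≈0.8.
Clinic R: take in full, 4 doses for value 45 ; 56 left.
All 12 doses of Clinic G fit (value 54) ; 44 remain.
All 13 doses of Clinic A fit (value 45) ; 31 remain.
Clinic E: take in full, 30 doses for value 47 ; 1 left.
Only 1 doses remain; take 1/10 of Clinic B for value 8×1/10 = 0.8.
Total value = 191.8.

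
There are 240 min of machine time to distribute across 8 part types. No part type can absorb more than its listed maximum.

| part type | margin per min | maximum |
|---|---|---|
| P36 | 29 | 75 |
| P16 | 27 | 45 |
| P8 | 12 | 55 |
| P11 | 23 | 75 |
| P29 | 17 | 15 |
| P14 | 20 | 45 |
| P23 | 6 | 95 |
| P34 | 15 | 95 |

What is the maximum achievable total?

Highest margin per min first: P36 29 > P16 27 > P11 23 > P14 20 > P29 17 > P34 15 > P8 12 > P23 6.
Give P36 75 to hit its cap of 75 — 165 left.
P16 takes 45 to reach its cap of 45 — 120 left.
P11 takes 75 to reach its cap of 75 — 45 left.
P14: +45 to 45 (cap) — 0 left.
Total = 29×75 + 27×45 + 23×75 + 20×45 = 6015.

6015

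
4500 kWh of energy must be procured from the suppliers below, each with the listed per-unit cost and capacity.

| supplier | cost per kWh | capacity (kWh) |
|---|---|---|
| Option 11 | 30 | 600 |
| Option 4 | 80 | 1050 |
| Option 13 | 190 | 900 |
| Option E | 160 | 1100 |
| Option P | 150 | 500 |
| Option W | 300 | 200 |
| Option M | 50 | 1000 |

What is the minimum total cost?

Use suppliers in increasing cost order.
Option 11 (30): use full 600 ; 3900 kWh to go.
Option M at 50: take all 1000 kWh ; 2900 still needed.
Take 1050 from Option 4 at 80 ; need 1850 more.
Take 500 from Option P at 150 ; need 1350 more.
Take 1100 from Option E at 160 ; need 250 more.
Option 13 (190): take the remaining 250 ; done.
Option W: unused.
Cost = 600×30 + 1000×50 + 1050×80 + 500×150 + 1100×160 + 250×190 = 450500.

450500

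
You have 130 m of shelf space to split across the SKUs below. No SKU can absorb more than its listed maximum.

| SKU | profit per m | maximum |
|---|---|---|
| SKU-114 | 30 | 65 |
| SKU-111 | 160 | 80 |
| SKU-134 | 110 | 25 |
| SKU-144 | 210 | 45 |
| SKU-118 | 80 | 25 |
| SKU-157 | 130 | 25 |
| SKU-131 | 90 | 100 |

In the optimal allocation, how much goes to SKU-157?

Order the SKUs by profit per m: SKU-144 210 > SKU-111 160 > SKU-157 130 > SKU-134 110 > SKU-131 90 > SKU-118 80 > SKU-114 30.
SKU-144 takes 45 to reach its cap of 45 — 85 left.
SKU-111: +80 to 80 (cap) — 5 left.
SKU-157: +5 (room for 25) → 5. Pool exhausted.

5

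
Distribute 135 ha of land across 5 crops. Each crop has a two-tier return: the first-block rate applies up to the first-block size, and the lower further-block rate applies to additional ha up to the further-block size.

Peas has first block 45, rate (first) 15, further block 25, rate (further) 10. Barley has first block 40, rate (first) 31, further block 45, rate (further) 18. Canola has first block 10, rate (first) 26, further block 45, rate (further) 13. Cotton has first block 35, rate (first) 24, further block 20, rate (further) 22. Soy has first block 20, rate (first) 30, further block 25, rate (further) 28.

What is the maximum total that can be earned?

Treat each block as its own option and order by rate: Barley/first 31 > Soy/first 30 > Soy/second 28 > Canola/first 26 > Cotton/first 24 > Cotton/second 22 > Barley/second 18 > Peas/first 15 > Canola/second 13 > Peas/second 10.
Barley/first (31): +40 — 95 left.
Soy first at 30: fill all 20 — 75 left.
Fill Soy second block (25 at 28) — 50 left.
Fill Canola first block (10 at 26) — 40 left.
Fill Cotton first block (35 at 24) — 5 left.
Cotton second at 22: only 5 left, fill 5.
Total = 31×40 + 30×20 + 28×25 + 26×10 + 24×35 + 22×5 = 3750.

3750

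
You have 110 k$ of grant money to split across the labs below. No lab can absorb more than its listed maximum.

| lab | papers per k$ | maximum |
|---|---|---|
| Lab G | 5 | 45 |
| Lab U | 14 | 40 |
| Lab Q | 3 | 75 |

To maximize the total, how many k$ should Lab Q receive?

25

Order the labs by papers per k$: Lab U 14 > Lab G 5 > Lab Q 3.
Give Lab U 40 to hit its cap of 40 ; 70 left.
Give Lab G 45 to hit its cap of 45 ; 25 left.
Lab Q has room for 75 but only 25 remain, so it gets 25.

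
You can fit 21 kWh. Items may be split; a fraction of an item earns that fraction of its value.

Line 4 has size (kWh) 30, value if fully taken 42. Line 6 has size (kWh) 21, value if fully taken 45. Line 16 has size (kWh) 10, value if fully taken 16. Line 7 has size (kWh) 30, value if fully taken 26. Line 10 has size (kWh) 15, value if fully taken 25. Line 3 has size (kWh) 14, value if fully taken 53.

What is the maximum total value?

Best value per unit of size first: Line 3 53/14≈3.79, Line 6 45/21≈2.14, Line 10 25/15≈1.67, Line 16 16/10≈1.6, Line 4 42/30≈1.4, Line 7 26/30≈0.867.
Take all of Line 3 (14 kWh, value 53) → 7 kWh left.
7 kWh left: a 7/21 share of Line 6 gives 45×7/21 = 15.
Total value = 68.

68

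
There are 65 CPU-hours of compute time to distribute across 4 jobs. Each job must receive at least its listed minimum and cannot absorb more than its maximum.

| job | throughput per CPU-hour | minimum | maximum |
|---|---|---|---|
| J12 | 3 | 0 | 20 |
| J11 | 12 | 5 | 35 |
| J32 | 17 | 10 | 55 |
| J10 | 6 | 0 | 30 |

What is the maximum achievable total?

Meeting every minimum uses 0+5+10+0 = 15 CPU-hours, leaving 50.
Order the jobs by throughput per CPU-hour: J32 17 > J11 12 > J10 6 > J12 3.
Give J32 45 more to hit its cap of 55 → 5 left.
J11 has room for 30 more but only 5 remain, so it gets 10.
Total = 12×10 + 17×55 = 1055.

1055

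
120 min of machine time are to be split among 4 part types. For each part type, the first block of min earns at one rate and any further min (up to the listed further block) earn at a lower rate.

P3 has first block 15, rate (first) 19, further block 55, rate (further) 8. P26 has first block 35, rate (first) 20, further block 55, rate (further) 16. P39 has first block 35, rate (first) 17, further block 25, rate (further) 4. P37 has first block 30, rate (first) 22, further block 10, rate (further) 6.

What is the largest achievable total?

2320

Treat each block as its own option and order by rate: P37/tier1 22 > P26/tier1 20 > P3/tier1 19 > P39/tier1 17 > P26/tier2 16 > P3/tier2 8 > P37/tier2 6 > P39/tier2 4.
Fill P37 tier1 block (30 at 22) ; 90 left.
P26 tier1 at 20: fill all 35 ; 55 left.
P3 tier1 at 19: fill all 15 ; 40 left.
P39/tier1 (17): +35 ; 5 left.
5 remain; put them into P26 tier2 at 16.
Total = 22×30 + 20×35 + 19×15 + 17×35 + 16×5 = 2320.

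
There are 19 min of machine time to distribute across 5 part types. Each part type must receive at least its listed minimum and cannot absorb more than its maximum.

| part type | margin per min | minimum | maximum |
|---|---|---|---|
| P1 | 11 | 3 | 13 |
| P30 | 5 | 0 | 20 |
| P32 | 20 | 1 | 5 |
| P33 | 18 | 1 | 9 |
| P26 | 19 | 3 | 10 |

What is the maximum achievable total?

Meeting every minimum uses 3+0+1+1+3 = 8 min, leaving 11.
Order the part types by margin per min: P32 20 > P26 19 > P33 18 > P1 11 > P30 5.
P32: +4 to 5 (cap) → 7 left.
P26: +7 to 10 (cap) → 0 left.
Total = 11×3 + 20×5 + 18×1 + 19×10 = 341.

341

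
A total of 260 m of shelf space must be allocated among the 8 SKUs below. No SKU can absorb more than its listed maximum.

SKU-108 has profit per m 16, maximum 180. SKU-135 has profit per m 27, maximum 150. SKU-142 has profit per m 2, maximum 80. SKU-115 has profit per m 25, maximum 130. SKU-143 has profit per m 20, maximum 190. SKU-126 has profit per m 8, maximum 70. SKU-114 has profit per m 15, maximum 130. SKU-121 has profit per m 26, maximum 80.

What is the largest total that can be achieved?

Rank by profit per m: SKU-135 27 > SKU-121 26 > SKU-115 25 > SKU-143 20 > SKU-108 16 > SKU-114 15 > SKU-126 8 > SKU-142 2.
Give SKU-135 150 to hit its cap of 150 — 110 left.
Give SKU-121 80 to hit its cap of 80 — 30 left.
SKU-115: +30 (room for 130) → 30. Pool exhausted.
Total = 27×150 + 25×30 + 26×80 = 6880.

6880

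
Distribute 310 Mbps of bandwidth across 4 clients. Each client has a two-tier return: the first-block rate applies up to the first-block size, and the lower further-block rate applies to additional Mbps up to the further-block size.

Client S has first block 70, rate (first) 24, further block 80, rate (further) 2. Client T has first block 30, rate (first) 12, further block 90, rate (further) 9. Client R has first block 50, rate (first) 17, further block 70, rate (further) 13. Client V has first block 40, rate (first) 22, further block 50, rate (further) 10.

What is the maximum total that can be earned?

Order all 8 blocks by rate: Client S/tier1 24 > Client V/tier1 22 > Client R/tier1 17 > Client R/tier2 13 > Client T/tier1 12 > Client V/tier2 10 > Client T/tier2 9 > Client S/tier2 2.
Fill Client S tier1 block (70 at 24) ; 240 left.
Fill Client V tier1 block (40 at 22) ; 200 left.
Client R/tier1 (17): +50 ; 150 left.
Client R/tier2 (13): +70 ; 80 left.
Fill Client T tier1 block (30 at 12) ; 50 left.
Fill Client V tier2 block (50 at 10) ; 0 left.
Total = 24×70 + 22×40 + 17×50 + 13×70 + 12×30 + 10×50 = 5180.

5180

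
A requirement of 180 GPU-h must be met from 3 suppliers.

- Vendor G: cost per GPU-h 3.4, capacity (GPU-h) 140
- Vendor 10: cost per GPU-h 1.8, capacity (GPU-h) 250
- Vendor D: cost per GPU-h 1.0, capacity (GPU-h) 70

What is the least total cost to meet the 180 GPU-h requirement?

268

Cheapest first:
Take 70 from Vendor D at 1.0 → need 110 more.
Take 110 from Vendor 10 at 1.8 to finish.
Vendor G: unused.
Cost = 70×1.0 + 110×1.8 = 268.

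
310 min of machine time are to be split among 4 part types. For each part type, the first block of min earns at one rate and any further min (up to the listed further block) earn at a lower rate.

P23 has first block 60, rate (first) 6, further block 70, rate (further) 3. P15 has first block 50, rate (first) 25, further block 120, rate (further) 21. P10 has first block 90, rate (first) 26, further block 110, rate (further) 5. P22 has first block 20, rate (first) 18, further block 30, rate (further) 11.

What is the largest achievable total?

6800

Rank every tier by rate: P10/T1 26 > P15/T1 25 > P15/T2 21 > P22/T1 18 > P22/T2 11 > P23/T1 6 > P10/T2 5 > P23/T2 3.
P10/T1 (26): +90 ; 220 left.
P15 T1 at 25: fill all 50 ; 170 left.
Fill P15 T2 block (120 at 21) ; 50 left.
P22 T1 at 18: fill all 20 ; 30 left.
P22/T2 (11): +30 ; 0 left.
Total = 26×90 + 25×50 + 21×120 + 18×20 + 11×30 = 6800.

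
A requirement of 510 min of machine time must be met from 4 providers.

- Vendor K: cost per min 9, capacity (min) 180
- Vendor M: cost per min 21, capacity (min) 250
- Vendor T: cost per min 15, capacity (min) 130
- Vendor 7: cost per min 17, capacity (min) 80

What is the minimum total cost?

Cheapest first:
Vendor K at 9: take all 180 min — 330 still needed.
Vendor T at 15: take all 130 min — 200 still needed.
Take 80 from Vendor 7 at 17 — need 120 more.
Take 120 from Vendor M at 21 to finish.
Cost = 180×9 + 130×15 + 80×17 + 120×21 = 7450.

7450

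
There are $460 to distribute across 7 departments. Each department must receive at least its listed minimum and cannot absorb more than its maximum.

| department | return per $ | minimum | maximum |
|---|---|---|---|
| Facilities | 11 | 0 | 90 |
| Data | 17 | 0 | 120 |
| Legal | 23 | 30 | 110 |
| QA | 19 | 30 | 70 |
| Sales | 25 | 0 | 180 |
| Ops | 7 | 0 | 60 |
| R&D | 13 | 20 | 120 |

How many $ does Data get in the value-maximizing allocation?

80

Meeting every minimum uses 0+0+30+30+0+0+20 = 80 $, leaving 380.
Order the departments by return per $: Sales 25 > Legal 23 > QA 19 > Data 17 > R&D 13 > Facilities 11 > Ops 7.
Give Sales 180 more to hit its cap of 180 — 200 left.
Give Legal 80 more to hit its cap of 110 — 120 left.
QA: +40 to 70 (cap) — 80 left.
Only 80 left; Data takes them to reach 80.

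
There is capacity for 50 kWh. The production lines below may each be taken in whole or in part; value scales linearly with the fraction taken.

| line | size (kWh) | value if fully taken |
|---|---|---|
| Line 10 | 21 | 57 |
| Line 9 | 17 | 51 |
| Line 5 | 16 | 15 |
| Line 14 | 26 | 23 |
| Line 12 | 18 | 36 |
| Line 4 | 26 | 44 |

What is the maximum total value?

132

Rank by value-to-size ratio: Line 9 51/17≈3, Line 10 57/21≈2.71, Line 12 36/18≈2, Line 4 44/26≈1.69, Line 5 15/16≈0.938, Line 14 23/26≈0.885.
Line 9: take in full, 17 kWh for value 51 ; 33 left.
Line 10: take in full, 21 kWh for value 57 ; 12 left.
12 kWh left: a 12/18 share of Line 12 gives 36×12/18 = 24.
Total value = 132.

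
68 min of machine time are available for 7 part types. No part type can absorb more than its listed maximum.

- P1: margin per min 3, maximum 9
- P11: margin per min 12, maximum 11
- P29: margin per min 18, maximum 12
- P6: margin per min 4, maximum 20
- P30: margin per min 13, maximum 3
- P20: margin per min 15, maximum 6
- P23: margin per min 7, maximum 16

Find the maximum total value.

669

Order the part types by margin per min: P29 18 > P20 15 > P30 13 > P11 12 > P23 7 > P6 4 > P1 3.
Give P29 12 to hit its cap of 12 — 56 left.
P20: +6 to 6 (cap) — 50 left.
P30: +3 to 3 (cap) — 47 left.
P11: +11 to 11 (cap) — 36 left.
P23 takes 16 to reach its cap of 16 — 20 left.
Give P6 20 to hit its cap of 20 — 0 left.
Total = 12×11 + 18×12 + 4×20 + 13×3 + 15×6 + 7×16 = 669.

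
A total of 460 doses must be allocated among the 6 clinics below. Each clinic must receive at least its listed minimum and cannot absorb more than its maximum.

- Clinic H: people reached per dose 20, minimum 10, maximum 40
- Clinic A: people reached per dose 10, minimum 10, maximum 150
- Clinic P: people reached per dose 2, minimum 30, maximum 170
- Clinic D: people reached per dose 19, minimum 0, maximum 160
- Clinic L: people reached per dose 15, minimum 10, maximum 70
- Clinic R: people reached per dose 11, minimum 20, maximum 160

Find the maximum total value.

6700

Meeting every minimum uses 10+10+30+0+10+20 = 80 doses, leaving 380.
Order the clinics by people reached per dose: Clinic H 20 > Clinic D 19 > Clinic L 15 > Clinic R 11 > Clinic A 10 > Clinic P 2.
Clinic H: +30 to 40 (cap) ; 350 left.
Clinic D: +160 to 160 (cap) ; 190 left.
Give Clinic L 60 more to hit its cap of 70 ; 130 left.
Clinic R: +130 (room for 140) → 150. Pool exhausted.
Total = 20×40 + 10×10 + 2×30 + 19×160 + 15×70 + 11×150 = 6700.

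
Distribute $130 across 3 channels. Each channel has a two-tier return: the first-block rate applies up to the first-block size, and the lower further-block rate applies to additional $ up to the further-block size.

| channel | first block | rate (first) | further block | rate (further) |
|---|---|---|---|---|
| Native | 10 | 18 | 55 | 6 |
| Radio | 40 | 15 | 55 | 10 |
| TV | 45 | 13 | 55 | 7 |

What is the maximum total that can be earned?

1715

Order all 6 blocks by rate: Native/T1 18 > Radio/T1 15 > TV/T1 13 > Radio/T2 10 > TV/T2 7 > Native/T2 6.
Fill Native T1 block (10 at 18) — 120 left.
Radio T1 at 15: fill all 40 — 80 left.
TV/T1 (13): +45 — 35 left.
Radio/T2: +35 of 55 at 10; pool empty.
Total = 18×10 + 15×40 + 13×45 + 10×35 = 1715.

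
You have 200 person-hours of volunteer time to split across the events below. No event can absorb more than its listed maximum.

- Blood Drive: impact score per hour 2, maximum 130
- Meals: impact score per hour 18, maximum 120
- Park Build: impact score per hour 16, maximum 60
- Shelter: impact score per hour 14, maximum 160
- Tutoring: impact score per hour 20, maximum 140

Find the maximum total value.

Rank by impact score per hour: Tutoring 20 > Meals 18 > Park Build 16 > Shelter 14 > Blood Drive 2.
Tutoring: +140 to 140 (cap) — 60 left.
Only 60 left; Meals takes them to reach 60.
Total = 18×60 + 20×140 = 3880.

3880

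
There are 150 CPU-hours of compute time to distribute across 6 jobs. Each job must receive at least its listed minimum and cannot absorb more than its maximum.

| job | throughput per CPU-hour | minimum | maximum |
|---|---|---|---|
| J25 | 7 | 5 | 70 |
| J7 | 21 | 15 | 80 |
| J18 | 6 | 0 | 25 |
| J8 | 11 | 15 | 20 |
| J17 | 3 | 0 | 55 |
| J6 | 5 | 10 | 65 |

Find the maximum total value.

2230

Meeting every minimum uses 5+15+0+15+0+10 = 45 CPU-hours, leaving 105.
Highest throughput per CPU-hour first: J7 21 > J8 11 > J25 7 > J18 6 > J6 5 > J17 3.
J7 takes 65 more to reach its cap of 80 → 40 left.
Give J8 5 more to hit its cap of 20 → 35 left.
J25: +35 (room for 65) → 40. Pool exhausted.
Total = 7×40 + 21×80 + 11×20 + 5×10 = 2230.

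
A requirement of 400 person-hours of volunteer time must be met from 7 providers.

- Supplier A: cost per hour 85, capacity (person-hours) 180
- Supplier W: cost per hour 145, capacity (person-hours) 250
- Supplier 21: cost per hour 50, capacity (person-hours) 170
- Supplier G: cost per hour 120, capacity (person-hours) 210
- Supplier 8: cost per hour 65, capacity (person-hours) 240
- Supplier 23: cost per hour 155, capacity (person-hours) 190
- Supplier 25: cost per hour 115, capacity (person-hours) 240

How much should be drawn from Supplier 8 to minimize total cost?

230

Cheapest first:
Supplier 21 at 50: take all 170 person-hours → 230 still needed.
Supplier 8 (65): take the remaining 230 → done.
Supplier A, Supplier 25, Supplier G, Supplier W, Supplier 23: unused.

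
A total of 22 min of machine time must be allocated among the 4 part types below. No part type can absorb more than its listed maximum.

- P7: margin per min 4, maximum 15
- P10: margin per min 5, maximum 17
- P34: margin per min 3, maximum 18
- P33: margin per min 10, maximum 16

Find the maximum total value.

Highest margin per min first: P33 10 > P10 5 > P7 4 > P34 3.
Give P33 16 to hit its cap of 16 → 6 left.
Only 6 left; P10 takes them to reach 6.
Total = 5×6 + 10×16 = 190.

190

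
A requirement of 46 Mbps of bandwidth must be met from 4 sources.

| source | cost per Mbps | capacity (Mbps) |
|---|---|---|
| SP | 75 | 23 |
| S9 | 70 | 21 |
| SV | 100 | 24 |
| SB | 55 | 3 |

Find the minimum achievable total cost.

Cheapest first:
Take 3 from SB at 55 ; need 43 more.
S9 (70): use full 21 ; 22 Mbps to go.
Take 22 from SP at 75 to finish.
SV: unused.
Cost = 3×55 + 21×70 + 22×75 = 3285.

3285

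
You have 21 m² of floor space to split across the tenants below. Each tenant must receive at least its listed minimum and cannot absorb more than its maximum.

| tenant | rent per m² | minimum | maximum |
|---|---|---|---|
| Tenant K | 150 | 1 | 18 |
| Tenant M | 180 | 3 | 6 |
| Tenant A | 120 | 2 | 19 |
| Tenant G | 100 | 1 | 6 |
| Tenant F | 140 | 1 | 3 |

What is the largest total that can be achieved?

Meeting every minimum uses 1+3+2+1+1 = 8 m², leaving 13.
Highest rent per m² first: Tenant M 180 > Tenant K 150 > Tenant F 140 > Tenant A 120 > Tenant G 100.
Give Tenant M 3 more to hit its cap of 6 ; 10 left.
Only 10 left; Tenant K takes them to reach 11.
Total = 150×11 + 180×6 + 120×2 + 100×1 + 140×1 = 3210.

3210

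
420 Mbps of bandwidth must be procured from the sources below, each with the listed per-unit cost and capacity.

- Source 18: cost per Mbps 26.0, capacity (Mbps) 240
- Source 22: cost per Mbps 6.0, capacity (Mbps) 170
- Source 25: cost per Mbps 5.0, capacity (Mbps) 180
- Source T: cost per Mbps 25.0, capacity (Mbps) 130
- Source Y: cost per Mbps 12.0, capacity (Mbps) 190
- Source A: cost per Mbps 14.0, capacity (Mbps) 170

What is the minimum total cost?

2760

Use sources in increasing cost order.
Source 25 (5.0): use full 180 → 240 Mbps to go.
Take 170 from Source 22 at 6.0 → need 70 more.
Source Y at 12.0: take 70 of its 190 → requirement met.
Source A, Source T, Source 18: unused.
Cost = 180×5.0 + 170×6.0 + 70×12.0 = 2760.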